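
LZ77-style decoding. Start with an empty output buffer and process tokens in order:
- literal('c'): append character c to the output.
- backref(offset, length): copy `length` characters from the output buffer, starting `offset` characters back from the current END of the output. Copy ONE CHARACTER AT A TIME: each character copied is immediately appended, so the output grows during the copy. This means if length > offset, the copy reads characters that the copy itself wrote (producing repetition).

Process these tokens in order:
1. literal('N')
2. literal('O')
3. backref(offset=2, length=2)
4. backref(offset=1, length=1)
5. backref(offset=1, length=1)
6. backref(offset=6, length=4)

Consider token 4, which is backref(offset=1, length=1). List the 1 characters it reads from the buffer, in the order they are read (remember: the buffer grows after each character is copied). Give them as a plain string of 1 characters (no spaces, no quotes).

Token 1: literal('N'). Output: "N"
Token 2: literal('O'). Output: "NO"
Token 3: backref(off=2, len=2). Copied 'NO' from pos 0. Output: "NONO"
Token 4: backref(off=1, len=1). Buffer before: "NONO" (len 4)
  byte 1: read out[3]='O', append. Buffer now: "NONOO"

Answer: O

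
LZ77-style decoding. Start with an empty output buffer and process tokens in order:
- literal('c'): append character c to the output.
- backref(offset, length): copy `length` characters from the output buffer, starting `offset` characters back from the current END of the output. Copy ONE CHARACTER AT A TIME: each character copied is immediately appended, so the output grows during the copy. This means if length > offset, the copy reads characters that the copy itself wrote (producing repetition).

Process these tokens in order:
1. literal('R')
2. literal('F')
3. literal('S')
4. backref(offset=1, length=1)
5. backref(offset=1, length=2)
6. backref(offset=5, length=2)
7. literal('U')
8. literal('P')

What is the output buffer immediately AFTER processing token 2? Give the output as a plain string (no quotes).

Answer: RF

Derivation:
Token 1: literal('R'). Output: "R"
Token 2: literal('F'). Output: "RF"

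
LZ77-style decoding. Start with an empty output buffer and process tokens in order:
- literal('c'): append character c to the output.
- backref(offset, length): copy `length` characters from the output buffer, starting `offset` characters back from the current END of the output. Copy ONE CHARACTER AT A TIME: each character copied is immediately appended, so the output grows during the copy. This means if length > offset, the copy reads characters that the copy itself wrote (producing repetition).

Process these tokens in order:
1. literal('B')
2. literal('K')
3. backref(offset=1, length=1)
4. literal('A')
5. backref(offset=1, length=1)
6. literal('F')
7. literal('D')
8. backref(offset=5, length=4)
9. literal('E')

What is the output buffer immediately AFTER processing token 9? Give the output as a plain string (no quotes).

Answer: BKKAAFDKAAFE

Derivation:
Token 1: literal('B'). Output: "B"
Token 2: literal('K'). Output: "BK"
Token 3: backref(off=1, len=1). Copied 'K' from pos 1. Output: "BKK"
Token 4: literal('A'). Output: "BKKA"
Token 5: backref(off=1, len=1). Copied 'A' from pos 3. Output: "BKKAA"
Token 6: literal('F'). Output: "BKKAAF"
Token 7: literal('D'). Output: "BKKAAFD"
Token 8: backref(off=5, len=4). Copied 'KAAF' from pos 2. Output: "BKKAAFDKAAF"
Token 9: literal('E'). Output: "BKKAAFDKAAFE"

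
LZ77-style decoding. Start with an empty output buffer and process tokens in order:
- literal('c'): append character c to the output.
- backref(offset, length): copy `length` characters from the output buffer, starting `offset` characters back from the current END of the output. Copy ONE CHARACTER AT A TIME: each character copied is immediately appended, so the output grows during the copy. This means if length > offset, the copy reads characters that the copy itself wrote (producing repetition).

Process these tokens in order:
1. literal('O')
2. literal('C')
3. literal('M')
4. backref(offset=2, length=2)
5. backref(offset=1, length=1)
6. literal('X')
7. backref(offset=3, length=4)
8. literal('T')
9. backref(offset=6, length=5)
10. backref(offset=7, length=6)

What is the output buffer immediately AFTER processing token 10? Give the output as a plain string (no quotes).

Token 1: literal('O'). Output: "O"
Token 2: literal('C'). Output: "OC"
Token 3: literal('M'). Output: "OCM"
Token 4: backref(off=2, len=2). Copied 'CM' from pos 1. Output: "OCMCM"
Token 5: backref(off=1, len=1). Copied 'M' from pos 4. Output: "OCMCMM"
Token 6: literal('X'). Output: "OCMCMMX"
Token 7: backref(off=3, len=4) (overlapping!). Copied 'MMXM' from pos 4. Output: "OCMCMMXMMXM"
Token 8: literal('T'). Output: "OCMCMMXMMXMT"
Token 9: backref(off=6, len=5). Copied 'XMMXM' from pos 6. Output: "OCMCMMXMMXMTXMMXM"
Token 10: backref(off=7, len=6). Copied 'MTXMMX' from pos 10. Output: "OCMCMMXMMXMTXMMXMMTXMMX"

Answer: OCMCMMXMMXMTXMMXMMTXMMX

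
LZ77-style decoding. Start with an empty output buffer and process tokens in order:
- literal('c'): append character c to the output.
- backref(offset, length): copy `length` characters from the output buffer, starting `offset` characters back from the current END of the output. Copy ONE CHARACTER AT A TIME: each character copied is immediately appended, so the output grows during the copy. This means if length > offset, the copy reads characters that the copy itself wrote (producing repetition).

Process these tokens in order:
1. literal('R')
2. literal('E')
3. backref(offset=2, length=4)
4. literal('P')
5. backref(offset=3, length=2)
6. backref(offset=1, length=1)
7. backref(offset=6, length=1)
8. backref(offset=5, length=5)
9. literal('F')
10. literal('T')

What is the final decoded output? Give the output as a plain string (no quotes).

Answer: REREREPREERPREERFT

Derivation:
Token 1: literal('R'). Output: "R"
Token 2: literal('E'). Output: "RE"
Token 3: backref(off=2, len=4) (overlapping!). Copied 'RERE' from pos 0. Output: "RERERE"
Token 4: literal('P'). Output: "REREREP"
Token 5: backref(off=3, len=2). Copied 'RE' from pos 4. Output: "REREREPRE"
Token 6: backref(off=1, len=1). Copied 'E' from pos 8. Output: "REREREPREE"
Token 7: backref(off=6, len=1). Copied 'R' from pos 4. Output: "REREREPREER"
Token 8: backref(off=5, len=5). Copied 'PREER' from pos 6. Output: "REREREPREERPREER"
Token 9: literal('F'). Output: "REREREPREERPREERF"
Token 10: literal('T'). Output: "REREREPREERPREERFT"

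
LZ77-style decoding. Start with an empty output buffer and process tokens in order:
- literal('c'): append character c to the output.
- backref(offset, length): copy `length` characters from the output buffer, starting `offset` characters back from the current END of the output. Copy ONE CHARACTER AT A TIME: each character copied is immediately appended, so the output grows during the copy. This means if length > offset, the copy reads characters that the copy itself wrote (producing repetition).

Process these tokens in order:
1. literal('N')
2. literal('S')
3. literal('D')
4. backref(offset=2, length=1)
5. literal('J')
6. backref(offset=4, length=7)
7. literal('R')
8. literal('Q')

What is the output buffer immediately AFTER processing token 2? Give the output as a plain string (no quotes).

Answer: NS

Derivation:
Token 1: literal('N'). Output: "N"
Token 2: literal('S'). Output: "NS"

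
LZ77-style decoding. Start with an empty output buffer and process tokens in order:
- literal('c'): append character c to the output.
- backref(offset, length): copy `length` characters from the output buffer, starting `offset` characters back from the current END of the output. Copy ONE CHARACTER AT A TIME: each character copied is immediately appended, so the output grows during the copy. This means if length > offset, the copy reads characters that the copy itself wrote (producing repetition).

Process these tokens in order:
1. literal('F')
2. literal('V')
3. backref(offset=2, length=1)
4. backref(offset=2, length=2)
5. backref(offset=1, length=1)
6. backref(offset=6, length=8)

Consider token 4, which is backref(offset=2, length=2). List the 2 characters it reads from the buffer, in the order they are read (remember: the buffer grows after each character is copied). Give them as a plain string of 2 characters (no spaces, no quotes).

Answer: VF

Derivation:
Token 1: literal('F'). Output: "F"
Token 2: literal('V'). Output: "FV"
Token 3: backref(off=2, len=1). Copied 'F' from pos 0. Output: "FVF"
Token 4: backref(off=2, len=2). Buffer before: "FVF" (len 3)
  byte 1: read out[1]='V', append. Buffer now: "FVFV"
  byte 2: read out[2]='F', append. Buffer now: "FVFVF"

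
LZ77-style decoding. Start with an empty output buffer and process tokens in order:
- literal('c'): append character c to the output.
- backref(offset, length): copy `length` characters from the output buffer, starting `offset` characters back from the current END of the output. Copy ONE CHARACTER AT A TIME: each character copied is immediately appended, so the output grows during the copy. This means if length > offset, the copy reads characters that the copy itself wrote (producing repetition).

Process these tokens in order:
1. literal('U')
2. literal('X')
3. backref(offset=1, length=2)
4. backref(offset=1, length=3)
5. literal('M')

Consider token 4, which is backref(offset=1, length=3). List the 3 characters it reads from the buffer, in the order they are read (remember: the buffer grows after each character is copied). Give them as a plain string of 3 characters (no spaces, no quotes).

Answer: XXX

Derivation:
Token 1: literal('U'). Output: "U"
Token 2: literal('X'). Output: "UX"
Token 3: backref(off=1, len=2) (overlapping!). Copied 'XX' from pos 1. Output: "UXXX"
Token 4: backref(off=1, len=3). Buffer before: "UXXX" (len 4)
  byte 1: read out[3]='X', append. Buffer now: "UXXXX"
  byte 2: read out[4]='X', append. Buffer now: "UXXXXX"
  byte 3: read out[5]='X', append. Buffer now: "UXXXXXX"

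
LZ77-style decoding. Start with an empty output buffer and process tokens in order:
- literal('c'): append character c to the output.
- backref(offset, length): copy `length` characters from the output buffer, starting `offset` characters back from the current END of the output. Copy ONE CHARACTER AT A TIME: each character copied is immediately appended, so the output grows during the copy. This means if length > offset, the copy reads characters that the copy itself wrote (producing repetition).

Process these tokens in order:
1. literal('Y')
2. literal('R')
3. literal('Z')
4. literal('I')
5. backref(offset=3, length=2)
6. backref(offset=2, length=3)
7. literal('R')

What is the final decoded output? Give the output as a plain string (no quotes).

Token 1: literal('Y'). Output: "Y"
Token 2: literal('R'). Output: "YR"
Token 3: literal('Z'). Output: "YRZ"
Token 4: literal('I'). Output: "YRZI"
Token 5: backref(off=3, len=2). Copied 'RZ' from pos 1. Output: "YRZIRZ"
Token 6: backref(off=2, len=3) (overlapping!). Copied 'RZR' from pos 4. Output: "YRZIRZRZR"
Token 7: literal('R'). Output: "YRZIRZRZRR"

Answer: YRZIRZRZRR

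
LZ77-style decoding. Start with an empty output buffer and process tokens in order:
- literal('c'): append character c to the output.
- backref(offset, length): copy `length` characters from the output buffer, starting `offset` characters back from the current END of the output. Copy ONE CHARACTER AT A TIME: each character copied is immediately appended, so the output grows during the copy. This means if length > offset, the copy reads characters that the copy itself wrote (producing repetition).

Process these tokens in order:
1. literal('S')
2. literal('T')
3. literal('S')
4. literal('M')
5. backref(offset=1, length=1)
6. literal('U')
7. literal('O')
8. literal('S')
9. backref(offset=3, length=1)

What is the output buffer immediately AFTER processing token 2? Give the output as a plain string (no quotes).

Token 1: literal('S'). Output: "S"
Token 2: literal('T'). Output: "ST"

Answer: ST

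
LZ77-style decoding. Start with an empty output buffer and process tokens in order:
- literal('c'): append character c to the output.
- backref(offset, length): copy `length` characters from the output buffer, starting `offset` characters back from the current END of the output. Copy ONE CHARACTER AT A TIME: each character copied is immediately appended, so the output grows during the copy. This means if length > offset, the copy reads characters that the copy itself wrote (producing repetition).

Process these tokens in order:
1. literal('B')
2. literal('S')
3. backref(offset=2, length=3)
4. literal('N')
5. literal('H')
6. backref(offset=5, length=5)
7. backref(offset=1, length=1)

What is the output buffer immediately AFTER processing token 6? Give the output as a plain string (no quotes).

Answer: BSBSBNHBSBNH

Derivation:
Token 1: literal('B'). Output: "B"
Token 2: literal('S'). Output: "BS"
Token 3: backref(off=2, len=3) (overlapping!). Copied 'BSB' from pos 0. Output: "BSBSB"
Token 4: literal('N'). Output: "BSBSBN"
Token 5: literal('H'). Output: "BSBSBNH"
Token 6: backref(off=5, len=5). Copied 'BSBNH' from pos 2. Output: "BSBSBNHBSBNH"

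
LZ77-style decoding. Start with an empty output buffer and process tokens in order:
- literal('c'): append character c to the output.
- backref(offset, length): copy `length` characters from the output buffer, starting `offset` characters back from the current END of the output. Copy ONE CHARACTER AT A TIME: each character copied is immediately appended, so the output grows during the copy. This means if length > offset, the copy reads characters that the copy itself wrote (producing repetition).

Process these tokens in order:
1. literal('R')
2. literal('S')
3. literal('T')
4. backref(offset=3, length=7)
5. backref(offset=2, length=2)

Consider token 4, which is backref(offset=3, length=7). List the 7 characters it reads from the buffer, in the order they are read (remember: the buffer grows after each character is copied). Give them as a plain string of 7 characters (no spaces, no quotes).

Token 1: literal('R'). Output: "R"
Token 2: literal('S'). Output: "RS"
Token 3: literal('T'). Output: "RST"
Token 4: backref(off=3, len=7). Buffer before: "RST" (len 3)
  byte 1: read out[0]='R', append. Buffer now: "RSTR"
  byte 2: read out[1]='S', append. Buffer now: "RSTRS"
  byte 3: read out[2]='T', append. Buffer now: "RSTRST"
  byte 4: read out[3]='R', append. Buffer now: "RSTRSTR"
  byte 5: read out[4]='S', append. Buffer now: "RSTRSTRS"
  byte 6: read out[5]='T', append. Buffer now: "RSTRSTRST"
  byte 7: read out[6]='R', append. Buffer now: "RSTRSTRSTR"

Answer: RSTRSTR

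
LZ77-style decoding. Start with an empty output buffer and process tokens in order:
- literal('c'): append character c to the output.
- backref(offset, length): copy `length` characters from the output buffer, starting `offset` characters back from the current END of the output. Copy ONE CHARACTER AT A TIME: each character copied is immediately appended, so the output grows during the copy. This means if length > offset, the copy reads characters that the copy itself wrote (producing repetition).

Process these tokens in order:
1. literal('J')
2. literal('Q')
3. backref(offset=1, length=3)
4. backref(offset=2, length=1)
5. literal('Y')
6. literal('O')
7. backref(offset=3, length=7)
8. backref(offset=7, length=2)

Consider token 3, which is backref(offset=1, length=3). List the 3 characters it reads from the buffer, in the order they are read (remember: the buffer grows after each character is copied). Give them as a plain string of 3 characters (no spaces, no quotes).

Answer: QQQ

Derivation:
Token 1: literal('J'). Output: "J"
Token 2: literal('Q'). Output: "JQ"
Token 3: backref(off=1, len=3). Buffer before: "JQ" (len 2)
  byte 1: read out[1]='Q', append. Buffer now: "JQQ"
  byte 2: read out[2]='Q', append. Buffer now: "JQQQ"
  byte 3: read out[3]='Q', append. Buffer now: "JQQQQ"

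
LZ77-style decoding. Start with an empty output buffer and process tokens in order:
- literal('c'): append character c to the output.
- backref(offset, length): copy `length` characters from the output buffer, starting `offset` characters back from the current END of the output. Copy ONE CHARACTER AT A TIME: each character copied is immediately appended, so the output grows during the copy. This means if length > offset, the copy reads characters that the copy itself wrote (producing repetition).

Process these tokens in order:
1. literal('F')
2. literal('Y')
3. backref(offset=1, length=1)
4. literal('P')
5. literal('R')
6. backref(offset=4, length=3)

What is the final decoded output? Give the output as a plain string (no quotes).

Token 1: literal('F'). Output: "F"
Token 2: literal('Y'). Output: "FY"
Token 3: backref(off=1, len=1). Copied 'Y' from pos 1. Output: "FYY"
Token 4: literal('P'). Output: "FYYP"
Token 5: literal('R'). Output: "FYYPR"
Token 6: backref(off=4, len=3). Copied 'YYP' from pos 1. Output: "FYYPRYYP"

Answer: FYYPRYYP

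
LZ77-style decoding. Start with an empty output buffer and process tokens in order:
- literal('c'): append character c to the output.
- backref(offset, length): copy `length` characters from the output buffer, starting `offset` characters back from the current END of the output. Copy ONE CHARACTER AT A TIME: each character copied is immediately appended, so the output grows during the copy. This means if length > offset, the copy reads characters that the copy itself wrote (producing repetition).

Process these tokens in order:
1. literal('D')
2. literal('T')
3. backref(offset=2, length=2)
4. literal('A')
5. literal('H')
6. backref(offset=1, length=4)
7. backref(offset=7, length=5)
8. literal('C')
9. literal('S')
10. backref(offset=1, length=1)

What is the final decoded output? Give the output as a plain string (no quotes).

Token 1: literal('D'). Output: "D"
Token 2: literal('T'). Output: "DT"
Token 3: backref(off=2, len=2). Copied 'DT' from pos 0. Output: "DTDT"
Token 4: literal('A'). Output: "DTDTA"
Token 5: literal('H'). Output: "DTDTAH"
Token 6: backref(off=1, len=4) (overlapping!). Copied 'HHHH' from pos 5. Output: "DTDTAHHHHH"
Token 7: backref(off=7, len=5). Copied 'TAHHH' from pos 3. Output: "DTDTAHHHHHTAHHH"
Token 8: literal('C'). Output: "DTDTAHHHHHTAHHHC"
Token 9: literal('S'). Output: "DTDTAHHHHHTAHHHCS"
Token 10: backref(off=1, len=1). Copied 'S' from pos 16. Output: "DTDTAHHHHHTAHHHCSS"

Answer: DTDTAHHHHHTAHHHCSS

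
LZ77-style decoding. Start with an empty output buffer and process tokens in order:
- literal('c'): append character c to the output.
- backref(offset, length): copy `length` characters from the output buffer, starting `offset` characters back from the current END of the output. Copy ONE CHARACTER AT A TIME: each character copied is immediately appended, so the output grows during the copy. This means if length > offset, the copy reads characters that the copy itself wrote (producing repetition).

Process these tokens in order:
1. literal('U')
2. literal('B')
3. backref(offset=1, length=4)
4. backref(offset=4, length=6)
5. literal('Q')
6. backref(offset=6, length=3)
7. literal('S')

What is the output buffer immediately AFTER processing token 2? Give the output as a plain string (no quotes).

Answer: UB

Derivation:
Token 1: literal('U'). Output: "U"
Token 2: literal('B'). Output: "UB"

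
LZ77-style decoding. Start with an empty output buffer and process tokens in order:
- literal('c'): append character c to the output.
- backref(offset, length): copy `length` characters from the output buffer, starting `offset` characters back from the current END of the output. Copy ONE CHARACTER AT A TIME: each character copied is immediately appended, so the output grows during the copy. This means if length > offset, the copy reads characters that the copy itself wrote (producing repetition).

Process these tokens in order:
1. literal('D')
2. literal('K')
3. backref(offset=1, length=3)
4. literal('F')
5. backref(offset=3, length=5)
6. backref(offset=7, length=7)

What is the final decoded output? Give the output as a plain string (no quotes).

Answer: DKKKKFKKFKKKFKKFKK

Derivation:
Token 1: literal('D'). Output: "D"
Token 2: literal('K'). Output: "DK"
Token 3: backref(off=1, len=3) (overlapping!). Copied 'KKK' from pos 1. Output: "DKKKK"
Token 4: literal('F'). Output: "DKKKKF"
Token 5: backref(off=3, len=5) (overlapping!). Copied 'KKFKK' from pos 3. Output: "DKKKKFKKFKK"
Token 6: backref(off=7, len=7). Copied 'KFKKFKK' from pos 4. Output: "DKKKKFKKFKKKFKKFKK"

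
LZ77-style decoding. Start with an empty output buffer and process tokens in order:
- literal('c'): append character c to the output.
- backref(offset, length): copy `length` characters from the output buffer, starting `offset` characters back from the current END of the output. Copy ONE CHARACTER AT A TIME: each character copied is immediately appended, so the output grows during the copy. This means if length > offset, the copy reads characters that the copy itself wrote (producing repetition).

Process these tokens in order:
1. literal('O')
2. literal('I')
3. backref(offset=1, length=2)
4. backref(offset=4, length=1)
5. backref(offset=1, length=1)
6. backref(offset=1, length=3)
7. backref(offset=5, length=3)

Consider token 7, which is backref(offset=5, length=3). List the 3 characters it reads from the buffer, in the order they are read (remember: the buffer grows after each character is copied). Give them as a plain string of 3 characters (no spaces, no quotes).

Token 1: literal('O'). Output: "O"
Token 2: literal('I'). Output: "OI"
Token 3: backref(off=1, len=2) (overlapping!). Copied 'II' from pos 1. Output: "OIII"
Token 4: backref(off=4, len=1). Copied 'O' from pos 0. Output: "OIIIO"
Token 5: backref(off=1, len=1). Copied 'O' from pos 4. Output: "OIIIOO"
Token 6: backref(off=1, len=3) (overlapping!). Copied 'OOO' from pos 5. Output: "OIIIOOOOO"
Token 7: backref(off=5, len=3). Buffer before: "OIIIOOOOO" (len 9)
  byte 1: read out[4]='O', append. Buffer now: "OIIIOOOOOO"
  byte 2: read out[5]='O', append. Buffer now: "OIIIOOOOOOO"
  byte 3: read out[6]='O', append. Buffer now: "OIIIOOOOOOOO"

Answer: OOO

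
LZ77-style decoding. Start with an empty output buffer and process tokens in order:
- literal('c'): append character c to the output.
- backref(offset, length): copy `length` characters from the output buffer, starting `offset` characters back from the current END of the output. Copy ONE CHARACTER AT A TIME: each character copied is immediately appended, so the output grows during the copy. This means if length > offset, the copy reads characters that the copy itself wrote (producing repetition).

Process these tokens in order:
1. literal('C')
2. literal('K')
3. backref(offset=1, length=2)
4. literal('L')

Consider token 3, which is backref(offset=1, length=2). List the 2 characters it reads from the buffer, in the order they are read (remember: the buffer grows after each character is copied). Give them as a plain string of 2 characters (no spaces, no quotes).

Token 1: literal('C'). Output: "C"
Token 2: literal('K'). Output: "CK"
Token 3: backref(off=1, len=2). Buffer before: "CK" (len 2)
  byte 1: read out[1]='K', append. Buffer now: "CKK"
  byte 2: read out[2]='K', append. Buffer now: "CKKK"

Answer: KK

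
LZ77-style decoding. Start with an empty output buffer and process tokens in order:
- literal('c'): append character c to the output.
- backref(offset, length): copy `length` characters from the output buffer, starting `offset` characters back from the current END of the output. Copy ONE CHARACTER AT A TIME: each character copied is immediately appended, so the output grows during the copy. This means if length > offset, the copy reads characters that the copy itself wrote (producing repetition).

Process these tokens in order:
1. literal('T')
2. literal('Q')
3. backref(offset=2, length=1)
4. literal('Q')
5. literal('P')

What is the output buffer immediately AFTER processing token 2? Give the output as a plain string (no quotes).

Answer: TQ

Derivation:
Token 1: literal('T'). Output: "T"
Token 2: literal('Q'). Output: "TQ"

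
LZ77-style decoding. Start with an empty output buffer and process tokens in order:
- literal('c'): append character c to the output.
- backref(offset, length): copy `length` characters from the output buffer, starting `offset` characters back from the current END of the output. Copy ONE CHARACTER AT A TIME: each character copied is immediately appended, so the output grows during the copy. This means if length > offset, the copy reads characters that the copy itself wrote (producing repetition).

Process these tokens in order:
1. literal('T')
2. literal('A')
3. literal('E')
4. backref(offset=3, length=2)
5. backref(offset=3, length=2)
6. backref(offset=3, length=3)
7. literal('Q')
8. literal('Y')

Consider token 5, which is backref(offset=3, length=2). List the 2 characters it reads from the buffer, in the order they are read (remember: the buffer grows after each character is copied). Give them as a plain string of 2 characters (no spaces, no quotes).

Token 1: literal('T'). Output: "T"
Token 2: literal('A'). Output: "TA"
Token 3: literal('E'). Output: "TAE"
Token 4: backref(off=3, len=2). Copied 'TA' from pos 0. Output: "TAETA"
Token 5: backref(off=3, len=2). Buffer before: "TAETA" (len 5)
  byte 1: read out[2]='E', append. Buffer now: "TAETAE"
  byte 2: read out[3]='T', append. Buffer now: "TAETAET"

Answer: ET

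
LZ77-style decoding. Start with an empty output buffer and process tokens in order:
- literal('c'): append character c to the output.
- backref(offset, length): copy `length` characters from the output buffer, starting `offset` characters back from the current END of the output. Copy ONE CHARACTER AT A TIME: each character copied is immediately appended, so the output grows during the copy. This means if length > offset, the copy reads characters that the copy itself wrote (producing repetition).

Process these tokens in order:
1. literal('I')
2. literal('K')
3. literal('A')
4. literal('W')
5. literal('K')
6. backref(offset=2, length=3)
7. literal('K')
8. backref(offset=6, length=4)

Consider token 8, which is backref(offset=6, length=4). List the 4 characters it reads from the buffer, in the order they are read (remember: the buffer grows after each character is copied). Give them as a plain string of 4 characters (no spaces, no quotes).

Answer: WKWK

Derivation:
Token 1: literal('I'). Output: "I"
Token 2: literal('K'). Output: "IK"
Token 3: literal('A'). Output: "IKA"
Token 4: literal('W'). Output: "IKAW"
Token 5: literal('K'). Output: "IKAWK"
Token 6: backref(off=2, len=3) (overlapping!). Copied 'WKW' from pos 3. Output: "IKAWKWKW"
Token 7: literal('K'). Output: "IKAWKWKWK"
Token 8: backref(off=6, len=4). Buffer before: "IKAWKWKWK" (len 9)
  byte 1: read out[3]='W', append. Buffer now: "IKAWKWKWKW"
  byte 2: read out[4]='K', append. Buffer now: "IKAWKWKWKWK"
  byte 3: read out[5]='W', append. Buffer now: "IKAWKWKWKWKW"
  byte 4: read out[6]='K', append. Buffer now: "IKAWKWKWKWKWK"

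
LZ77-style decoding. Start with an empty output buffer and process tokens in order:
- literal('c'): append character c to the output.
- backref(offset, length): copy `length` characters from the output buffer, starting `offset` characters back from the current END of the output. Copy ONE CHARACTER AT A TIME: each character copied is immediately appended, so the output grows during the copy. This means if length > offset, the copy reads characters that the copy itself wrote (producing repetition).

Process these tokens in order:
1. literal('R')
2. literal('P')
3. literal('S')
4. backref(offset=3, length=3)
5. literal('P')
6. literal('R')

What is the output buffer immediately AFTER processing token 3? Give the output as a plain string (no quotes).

Token 1: literal('R'). Output: "R"
Token 2: literal('P'). Output: "RP"
Token 3: literal('S'). Output: "RPS"

Answer: RPS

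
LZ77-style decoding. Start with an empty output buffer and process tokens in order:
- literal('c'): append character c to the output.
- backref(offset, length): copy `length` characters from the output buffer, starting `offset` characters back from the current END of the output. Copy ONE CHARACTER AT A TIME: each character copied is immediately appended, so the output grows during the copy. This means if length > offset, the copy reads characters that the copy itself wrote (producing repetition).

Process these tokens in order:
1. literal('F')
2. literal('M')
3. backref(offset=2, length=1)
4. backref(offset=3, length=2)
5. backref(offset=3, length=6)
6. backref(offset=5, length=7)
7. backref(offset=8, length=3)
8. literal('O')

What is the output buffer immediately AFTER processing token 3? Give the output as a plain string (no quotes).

Answer: FMF

Derivation:
Token 1: literal('F'). Output: "F"
Token 2: literal('M'). Output: "FM"
Token 3: backref(off=2, len=1). Copied 'F' from pos 0. Output: "FMF"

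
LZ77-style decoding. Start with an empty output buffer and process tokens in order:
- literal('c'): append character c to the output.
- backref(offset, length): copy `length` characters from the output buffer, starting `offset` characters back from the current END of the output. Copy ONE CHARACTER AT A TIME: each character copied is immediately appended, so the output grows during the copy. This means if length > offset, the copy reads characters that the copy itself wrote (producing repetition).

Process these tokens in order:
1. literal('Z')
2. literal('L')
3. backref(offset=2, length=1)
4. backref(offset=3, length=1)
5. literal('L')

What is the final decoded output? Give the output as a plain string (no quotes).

Token 1: literal('Z'). Output: "Z"
Token 2: literal('L'). Output: "ZL"
Token 3: backref(off=2, len=1). Copied 'Z' from pos 0. Output: "ZLZ"
Token 4: backref(off=3, len=1). Copied 'Z' from pos 0. Output: "ZLZZ"
Token 5: literal('L'). Output: "ZLZZL"

Answer: ZLZZL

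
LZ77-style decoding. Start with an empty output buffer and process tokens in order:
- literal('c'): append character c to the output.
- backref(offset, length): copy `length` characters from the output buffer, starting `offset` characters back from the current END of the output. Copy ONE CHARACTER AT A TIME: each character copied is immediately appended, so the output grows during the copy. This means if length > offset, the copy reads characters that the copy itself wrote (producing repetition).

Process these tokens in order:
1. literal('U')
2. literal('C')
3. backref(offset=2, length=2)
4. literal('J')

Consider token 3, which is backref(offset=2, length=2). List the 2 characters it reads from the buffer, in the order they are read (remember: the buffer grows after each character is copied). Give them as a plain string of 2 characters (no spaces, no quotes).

Answer: UC

Derivation:
Token 1: literal('U'). Output: "U"
Token 2: literal('C'). Output: "UC"
Token 3: backref(off=2, len=2). Buffer before: "UC" (len 2)
  byte 1: read out[0]='U', append. Buffer now: "UCU"
  byte 2: read out[1]='C', append. Buffer now: "UCUC"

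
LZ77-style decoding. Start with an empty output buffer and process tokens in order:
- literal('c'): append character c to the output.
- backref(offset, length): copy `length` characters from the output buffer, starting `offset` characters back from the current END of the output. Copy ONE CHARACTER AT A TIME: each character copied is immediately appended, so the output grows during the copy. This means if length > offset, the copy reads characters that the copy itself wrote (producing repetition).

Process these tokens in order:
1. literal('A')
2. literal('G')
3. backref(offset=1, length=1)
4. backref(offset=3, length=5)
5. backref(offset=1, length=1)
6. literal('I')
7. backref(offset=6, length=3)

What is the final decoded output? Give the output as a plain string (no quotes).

Token 1: literal('A'). Output: "A"
Token 2: literal('G'). Output: "AG"
Token 3: backref(off=1, len=1). Copied 'G' from pos 1. Output: "AGG"
Token 4: backref(off=3, len=5) (overlapping!). Copied 'AGGAG' from pos 0. Output: "AGGAGGAG"
Token 5: backref(off=1, len=1). Copied 'G' from pos 7. Output: "AGGAGGAGG"
Token 6: literal('I'). Output: "AGGAGGAGGI"
Token 7: backref(off=6, len=3). Copied 'GGA' from pos 4. Output: "AGGAGGAGGIGGA"

Answer: AGGAGGAGGIGGA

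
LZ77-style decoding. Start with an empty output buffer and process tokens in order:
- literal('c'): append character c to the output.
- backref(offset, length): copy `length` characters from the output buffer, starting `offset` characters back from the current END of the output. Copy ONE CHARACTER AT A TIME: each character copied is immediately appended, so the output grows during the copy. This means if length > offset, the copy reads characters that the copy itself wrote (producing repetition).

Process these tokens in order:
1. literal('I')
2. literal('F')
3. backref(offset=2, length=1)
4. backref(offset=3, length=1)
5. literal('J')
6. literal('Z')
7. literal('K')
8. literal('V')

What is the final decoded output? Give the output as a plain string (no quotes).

Token 1: literal('I'). Output: "I"
Token 2: literal('F'). Output: "IF"
Token 3: backref(off=2, len=1). Copied 'I' from pos 0. Output: "IFI"
Token 4: backref(off=3, len=1). Copied 'I' from pos 0. Output: "IFII"
Token 5: literal('J'). Output: "IFIIJ"
Token 6: literal('Z'). Output: "IFIIJZ"
Token 7: literal('K'). Output: "IFIIJZK"
Token 8: literal('V'). Output: "IFIIJZKV"

Answer: IFIIJZKV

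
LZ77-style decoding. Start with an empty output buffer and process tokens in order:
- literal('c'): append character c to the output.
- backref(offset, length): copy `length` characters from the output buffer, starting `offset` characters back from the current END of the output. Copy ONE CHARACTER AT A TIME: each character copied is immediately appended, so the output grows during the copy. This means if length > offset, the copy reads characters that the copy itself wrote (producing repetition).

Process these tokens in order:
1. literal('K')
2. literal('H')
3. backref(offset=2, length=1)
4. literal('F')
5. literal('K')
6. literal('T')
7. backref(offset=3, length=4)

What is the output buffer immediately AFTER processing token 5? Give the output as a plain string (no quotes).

Token 1: literal('K'). Output: "K"
Token 2: literal('H'). Output: "KH"
Token 3: backref(off=2, len=1). Copied 'K' from pos 0. Output: "KHK"
Token 4: literal('F'). Output: "KHKF"
Token 5: literal('K'). Output: "KHKFK"

Answer: KHKFK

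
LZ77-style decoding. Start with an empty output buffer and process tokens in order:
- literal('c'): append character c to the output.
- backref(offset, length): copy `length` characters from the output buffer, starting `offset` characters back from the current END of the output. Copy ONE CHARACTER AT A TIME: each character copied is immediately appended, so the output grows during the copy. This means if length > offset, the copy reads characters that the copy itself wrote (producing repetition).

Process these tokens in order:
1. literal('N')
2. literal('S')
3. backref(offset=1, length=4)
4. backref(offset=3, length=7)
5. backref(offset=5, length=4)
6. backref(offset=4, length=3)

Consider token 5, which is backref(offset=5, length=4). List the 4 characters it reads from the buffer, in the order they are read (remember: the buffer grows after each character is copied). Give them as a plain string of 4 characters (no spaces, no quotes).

Answer: SSSS

Derivation:
Token 1: literal('N'). Output: "N"
Token 2: literal('S'). Output: "NS"
Token 3: backref(off=1, len=4) (overlapping!). Copied 'SSSS' from pos 1. Output: "NSSSSS"
Token 4: backref(off=3, len=7) (overlapping!). Copied 'SSSSSSS' from pos 3. Output: "NSSSSSSSSSSSS"
Token 5: backref(off=5, len=4). Buffer before: "NSSSSSSSSSSSS" (len 13)
  byte 1: read out[8]='S', append. Buffer now: "NSSSSSSSSSSSSS"
  byte 2: read out[9]='S', append. Buffer now: "NSSSSSSSSSSSSSS"
  byte 3: read out[10]='S', append. Buffer now: "NSSSSSSSSSSSSSSS"
  byte 4: read out[11]='S', append. Buffer now: "NSSSSSSSSSSSSSSSS"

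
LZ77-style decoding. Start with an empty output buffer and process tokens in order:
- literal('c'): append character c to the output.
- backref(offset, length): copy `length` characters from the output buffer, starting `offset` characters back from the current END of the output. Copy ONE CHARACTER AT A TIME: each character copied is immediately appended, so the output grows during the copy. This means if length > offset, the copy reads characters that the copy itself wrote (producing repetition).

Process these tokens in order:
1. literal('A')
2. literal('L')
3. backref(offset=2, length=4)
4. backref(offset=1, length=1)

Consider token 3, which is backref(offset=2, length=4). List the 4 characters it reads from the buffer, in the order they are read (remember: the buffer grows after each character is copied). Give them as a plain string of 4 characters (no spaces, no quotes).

Answer: ALAL

Derivation:
Token 1: literal('A'). Output: "A"
Token 2: literal('L'). Output: "AL"
Token 3: backref(off=2, len=4). Buffer before: "AL" (len 2)
  byte 1: read out[0]='A', append. Buffer now: "ALA"
  byte 2: read out[1]='L', append. Buffer now: "ALAL"
  byte 3: read out[2]='A', append. Buffer now: "ALALA"
  byte 4: read out[3]='L', append. Buffer now: "ALALAL"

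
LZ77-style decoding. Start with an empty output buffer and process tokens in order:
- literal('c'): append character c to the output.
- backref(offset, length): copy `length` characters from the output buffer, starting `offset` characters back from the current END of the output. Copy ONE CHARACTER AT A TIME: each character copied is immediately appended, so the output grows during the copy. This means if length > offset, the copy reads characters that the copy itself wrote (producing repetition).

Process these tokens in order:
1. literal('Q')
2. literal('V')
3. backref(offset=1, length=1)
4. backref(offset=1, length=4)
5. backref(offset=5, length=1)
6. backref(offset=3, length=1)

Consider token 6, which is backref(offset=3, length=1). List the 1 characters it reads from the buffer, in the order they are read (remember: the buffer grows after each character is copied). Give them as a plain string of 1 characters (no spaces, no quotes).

Token 1: literal('Q'). Output: "Q"
Token 2: literal('V'). Output: "QV"
Token 3: backref(off=1, len=1). Copied 'V' from pos 1. Output: "QVV"
Token 4: backref(off=1, len=4) (overlapping!). Copied 'VVVV' from pos 2. Output: "QVVVVVV"
Token 5: backref(off=5, len=1). Copied 'V' from pos 2. Output: "QVVVVVVV"
Token 6: backref(off=3, len=1). Buffer before: "QVVVVVVV" (len 8)
  byte 1: read out[5]='V', append. Buffer now: "QVVVVVVVV"

Answer: V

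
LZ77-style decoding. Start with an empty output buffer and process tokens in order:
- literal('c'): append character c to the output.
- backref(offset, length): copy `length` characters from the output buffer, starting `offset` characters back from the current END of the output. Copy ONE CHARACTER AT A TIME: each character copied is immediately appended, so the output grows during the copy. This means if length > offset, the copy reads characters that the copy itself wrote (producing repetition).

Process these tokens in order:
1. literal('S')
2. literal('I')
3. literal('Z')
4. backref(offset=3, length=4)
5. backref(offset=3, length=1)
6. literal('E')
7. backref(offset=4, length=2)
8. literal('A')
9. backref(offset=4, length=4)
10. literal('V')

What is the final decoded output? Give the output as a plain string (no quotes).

Token 1: literal('S'). Output: "S"
Token 2: literal('I'). Output: "SI"
Token 3: literal('Z'). Output: "SIZ"
Token 4: backref(off=3, len=4) (overlapping!). Copied 'SIZS' from pos 0. Output: "SIZSIZS"
Token 5: backref(off=3, len=1). Copied 'I' from pos 4. Output: "SIZSIZSI"
Token 6: literal('E'). Output: "SIZSIZSIE"
Token 7: backref(off=4, len=2). Copied 'ZS' from pos 5. Output: "SIZSIZSIEZS"
Token 8: literal('A'). Output: "SIZSIZSIEZSA"
Token 9: backref(off=4, len=4). Copied 'EZSA' from pos 8. Output: "SIZSIZSIEZSAEZSA"
Token 10: literal('V'). Output: "SIZSIZSIEZSAEZSAV"

Answer: SIZSIZSIEZSAEZSAV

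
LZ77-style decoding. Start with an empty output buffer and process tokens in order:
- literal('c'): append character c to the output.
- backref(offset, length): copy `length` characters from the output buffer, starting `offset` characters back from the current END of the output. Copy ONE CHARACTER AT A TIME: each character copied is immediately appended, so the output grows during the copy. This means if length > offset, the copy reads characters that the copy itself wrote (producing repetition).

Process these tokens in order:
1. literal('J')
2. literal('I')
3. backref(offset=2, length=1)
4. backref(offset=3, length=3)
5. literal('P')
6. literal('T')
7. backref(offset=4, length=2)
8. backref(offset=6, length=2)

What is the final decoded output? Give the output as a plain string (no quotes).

Token 1: literal('J'). Output: "J"
Token 2: literal('I'). Output: "JI"
Token 3: backref(off=2, len=1). Copied 'J' from pos 0. Output: "JIJ"
Token 4: backref(off=3, len=3). Copied 'JIJ' from pos 0. Output: "JIJJIJ"
Token 5: literal('P'). Output: "JIJJIJP"
Token 6: literal('T'). Output: "JIJJIJPT"
Token 7: backref(off=4, len=2). Copied 'IJ' from pos 4. Output: "JIJJIJPTIJ"
Token 8: backref(off=6, len=2). Copied 'IJ' from pos 4. Output: "JIJJIJPTIJIJ"

Answer: JIJJIJPTIJIJ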